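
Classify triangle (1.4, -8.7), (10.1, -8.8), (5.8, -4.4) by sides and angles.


Side lengths squared: AB^2=75.7, BC^2=37.85, CA^2=37.85
Sorted: [37.85, 37.85, 75.7]
By sides: Isosceles, By angles: Right

Isosceles, Right


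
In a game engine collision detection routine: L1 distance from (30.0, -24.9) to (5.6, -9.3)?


|30-5.6| + |(-24.9)-(-9.3)| = 24.4 + 15.6 = 40

40


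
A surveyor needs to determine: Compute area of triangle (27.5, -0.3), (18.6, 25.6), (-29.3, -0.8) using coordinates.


Area = |x_A(y_B-y_C) + x_B(y_C-y_A) + x_C(y_A-y_B)|/2
= |726 + (-9.3) + 758.87|/2
= 1475.57/2 = 737.785

737.785


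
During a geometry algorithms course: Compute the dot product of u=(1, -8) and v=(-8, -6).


u . v = u_x*v_x + u_y*v_y = 1*(-8) + (-8)*(-6)
= (-8) + 48 = 40

40


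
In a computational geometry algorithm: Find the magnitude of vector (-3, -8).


|u| = sqrt((-3)^2 + (-8)^2) = sqrt(73) = 8.544

8.544


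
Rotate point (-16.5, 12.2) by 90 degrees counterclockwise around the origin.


90° CCW: (x,y) -> (-y, x)
(-16.5,12.2) -> (-12.2, -16.5)

(-12.2, -16.5)


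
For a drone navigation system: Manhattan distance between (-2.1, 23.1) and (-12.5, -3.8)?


|(-2.1)-(-12.5)| + |23.1-(-3.8)| = 10.4 + 26.9 = 37.3

37.3


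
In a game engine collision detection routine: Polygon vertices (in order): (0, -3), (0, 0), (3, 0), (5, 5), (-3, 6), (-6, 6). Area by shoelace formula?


Shoelace sum: (0*0 - 0*(-3)) + (0*0 - 3*0) + (3*5 - 5*0) + (5*6 - (-3)*5) + ((-3)*6 - (-6)*6) + ((-6)*(-3) - 0*6)
= 96
Area = |96|/2 = 48

48


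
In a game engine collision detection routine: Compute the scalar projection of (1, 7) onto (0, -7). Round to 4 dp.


u.v = -49, |v| = sqrt(49) = 7
Scalar projection = u.v / |v| = -49 / sqrt(49) = -7

-7


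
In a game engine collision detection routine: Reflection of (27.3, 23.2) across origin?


Reflection over origin: (x,y) -> (-x,-y)
(27.3, 23.2) -> (-27.3, -23.2)

(-27.3, -23.2)


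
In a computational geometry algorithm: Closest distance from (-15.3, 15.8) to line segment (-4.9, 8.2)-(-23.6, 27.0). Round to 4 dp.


Project P onto AB: t = 0.4798 (clamped to [0,1])
Closest point on segment: (-13.8722, 17.2202)
Distance: 2.0138

2.0138


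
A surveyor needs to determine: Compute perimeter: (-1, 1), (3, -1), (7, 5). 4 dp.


Sides: (-1, 1)->(3, -1): sqrt(20) = 4.472136, (3, -1)->(7, 5): sqrt(52) = 7.211103, (7, 5)->(-1, 1): sqrt(80) = 8.944272
Sum = 20.627511
Perimeter = 20.6275

20.6275


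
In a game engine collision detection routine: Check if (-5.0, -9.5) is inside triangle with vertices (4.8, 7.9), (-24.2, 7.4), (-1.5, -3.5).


Cross products: AB x AP = 499.7, BC x BP = -174.35, CA x CP = 2.1
All same sign? no

No, outside


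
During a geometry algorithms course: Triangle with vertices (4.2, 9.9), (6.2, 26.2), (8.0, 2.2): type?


Side lengths squared: AB^2=269.69, BC^2=579.24, CA^2=73.73
Sorted: [73.73, 269.69, 579.24]
By sides: Scalene, By angles: Obtuse

Scalene, Obtuse


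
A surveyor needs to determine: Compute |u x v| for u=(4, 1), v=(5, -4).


|u x v| = |4*(-4) - 1*5|
= |(-16) - 5| = 21

21


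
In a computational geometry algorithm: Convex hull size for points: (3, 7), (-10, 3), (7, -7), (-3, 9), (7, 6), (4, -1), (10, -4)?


Convex hull vertices (CCW): (-10, 3), (7, -7), (10, -4), (7, 6), (-3, 9)
Count = 5

5


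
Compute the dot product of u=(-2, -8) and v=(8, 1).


u . v = u_x*v_x + u_y*v_y = (-2)*8 + (-8)*1
= (-16) + (-8) = -24

-24


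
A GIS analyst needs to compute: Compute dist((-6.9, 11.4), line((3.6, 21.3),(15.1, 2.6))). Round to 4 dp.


|cross product| = 310.2
|line direction| = sqrt(481.94) = 21.9531
Distance = 310.2/sqrt(481.94) = 14.1301

14.1301


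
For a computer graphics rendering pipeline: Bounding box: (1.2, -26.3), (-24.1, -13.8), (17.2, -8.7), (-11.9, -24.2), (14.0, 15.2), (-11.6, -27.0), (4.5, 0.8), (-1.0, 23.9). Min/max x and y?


x range: [-24.1, 17.2]
y range: [-27, 23.9]
Bounding box: (-24.1,-27) to (17.2,23.9)

(-24.1,-27) to (17.2,23.9)


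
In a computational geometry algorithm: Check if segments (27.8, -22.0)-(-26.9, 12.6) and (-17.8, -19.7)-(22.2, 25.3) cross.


Cross products: d1=-2144, d2=1701.5, d3=1451.95, d4=-2393.55
d1*d2 < 0 and d3*d4 < 0? yes

Yes, they intersect


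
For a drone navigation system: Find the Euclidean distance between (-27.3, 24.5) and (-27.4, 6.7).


dx=-0.1, dy=-17.8
d^2 = (-0.1)^2 + (-17.8)^2 = 316.85
d = sqrt(316.85) = 17.8003

17.8003


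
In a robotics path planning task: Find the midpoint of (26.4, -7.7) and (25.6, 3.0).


M = ((26.4+25.6)/2, ((-7.7)+3)/2)
= (26, -2.35)

(26, -2.35)


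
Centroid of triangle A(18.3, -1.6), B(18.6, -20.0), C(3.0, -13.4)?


Centroid = ((x_A+x_B+x_C)/3, (y_A+y_B+y_C)/3)
= ((18.3+18.6+3)/3, ((-1.6)+(-20)+(-13.4))/3)
= (13.3, -11.6667)

(13.3, -11.6667)


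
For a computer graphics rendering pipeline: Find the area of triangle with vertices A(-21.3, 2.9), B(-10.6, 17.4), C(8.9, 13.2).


Area = |x_A(y_B-y_C) + x_B(y_C-y_A) + x_C(y_A-y_B)|/2
= |(-89.46) + (-109.18) + (-129.05)|/2
= 327.69/2 = 163.845

163.845


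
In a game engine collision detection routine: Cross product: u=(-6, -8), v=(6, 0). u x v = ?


u x v = u_x*v_y - u_y*v_x = (-6)*0 - (-8)*6
= 0 - (-48) = 48

48


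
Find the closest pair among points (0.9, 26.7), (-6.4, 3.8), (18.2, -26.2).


d(P0,P1) = 24.0354, d(P0,P2) = 55.657, d(P1,P2) = 38.7964
Closest: P0 and P1

Closest pair: (0.9, 26.7) and (-6.4, 3.8), distance = 24.0354


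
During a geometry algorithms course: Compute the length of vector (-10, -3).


|u| = sqrt((-10)^2 + (-3)^2) = sqrt(109) = 10.4403

10.4403


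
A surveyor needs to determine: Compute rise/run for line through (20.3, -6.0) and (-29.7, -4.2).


slope = (y2-y1)/(x2-x1) = ((-4.2)-(-6))/((-29.7)-20.3) = 1.8/(-50) = -0.036

-0.036


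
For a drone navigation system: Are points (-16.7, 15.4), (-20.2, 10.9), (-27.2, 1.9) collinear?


Cross product: ((-20.2)-(-16.7))*(1.9-15.4) - (10.9-15.4)*((-27.2)-(-16.7))
= 0

Yes, collinear


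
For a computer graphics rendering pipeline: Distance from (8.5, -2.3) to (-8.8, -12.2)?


dx=-17.3, dy=-9.9
d^2 = (-17.3)^2 + (-9.9)^2 = 397.3
d = sqrt(397.3) = 19.9324

19.9324


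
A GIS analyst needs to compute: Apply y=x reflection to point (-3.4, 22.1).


Reflection over y=x: (x,y) -> (y,x)
(-3.4, 22.1) -> (22.1, -3.4)

(22.1, -3.4)


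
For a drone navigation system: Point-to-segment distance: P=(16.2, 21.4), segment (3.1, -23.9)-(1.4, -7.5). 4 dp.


Project P onto AB: t = 1 (clamped to [0,1])
Closest point on segment: (1.4, -7.5)
Distance: 32.4692

32.4692


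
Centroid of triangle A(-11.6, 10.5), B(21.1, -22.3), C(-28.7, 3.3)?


Centroid = ((x_A+x_B+x_C)/3, (y_A+y_B+y_C)/3)
= (((-11.6)+21.1+(-28.7))/3, (10.5+(-22.3)+3.3)/3)
= (-6.4, -2.8333)

(-6.4, -2.8333)


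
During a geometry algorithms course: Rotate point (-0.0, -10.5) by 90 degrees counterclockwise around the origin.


90° CCW: (x,y) -> (-y, x)
(0,-10.5) -> (10.5, 0)

(10.5, 0)


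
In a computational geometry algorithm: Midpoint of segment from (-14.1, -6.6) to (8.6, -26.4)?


M = (((-14.1)+8.6)/2, ((-6.6)+(-26.4))/2)
= (-2.75, -16.5)

(-2.75, -16.5)


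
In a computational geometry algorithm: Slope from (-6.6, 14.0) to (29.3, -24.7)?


slope = (y2-y1)/(x2-x1) = ((-24.7)-14)/(29.3-(-6.6)) = (-38.7)/35.9 = -1.078

-1.078


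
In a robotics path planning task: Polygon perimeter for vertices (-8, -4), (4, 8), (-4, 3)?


Sides: (-8, -4)->(4, 8): sqrt(288) = 16.970563, (4, 8)->(-4, 3): sqrt(89) = 9.433981, (-4, 3)->(-8, -4): sqrt(65) = 8.062258
Sum = 34.466802
Perimeter = 34.4668

34.4668


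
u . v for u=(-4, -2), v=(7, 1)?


u . v = u_x*v_x + u_y*v_y = (-4)*7 + (-2)*1
= (-28) + (-2) = -30

-30


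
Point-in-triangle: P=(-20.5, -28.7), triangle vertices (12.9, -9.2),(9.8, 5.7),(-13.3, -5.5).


Cross products: AB x AP = 558.11, BC x BP = 455.28, CA x CP = -634.48
All same sign? no

No, outside


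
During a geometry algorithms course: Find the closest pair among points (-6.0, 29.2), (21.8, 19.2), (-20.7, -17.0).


d(P0,P1) = 29.5439, d(P0,P2) = 48.4823, d(P1,P2) = 55.8273
Closest: P0 and P1

Closest pair: (-6.0, 29.2) and (21.8, 19.2), distance = 29.5439


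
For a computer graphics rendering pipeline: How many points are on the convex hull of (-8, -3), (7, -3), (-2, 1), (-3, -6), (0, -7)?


Convex hull vertices (CCW): (-8, -3), (-3, -6), (0, -7), (7, -3), (-2, 1)
Count = 5

5


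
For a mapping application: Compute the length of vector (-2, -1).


|u| = sqrt((-2)^2 + (-1)^2) = sqrt(5) = 2.2361

2.2361


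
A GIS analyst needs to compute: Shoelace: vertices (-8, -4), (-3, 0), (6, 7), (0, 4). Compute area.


Shoelace sum: ((-8)*0 - (-3)*(-4)) + ((-3)*7 - 6*0) + (6*4 - 0*7) + (0*(-4) - (-8)*4)
= 23
Area = |23|/2 = 11.5

11.5


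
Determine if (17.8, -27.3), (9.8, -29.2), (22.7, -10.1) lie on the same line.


Cross product: (9.8-17.8)*((-10.1)-(-27.3)) - ((-29.2)-(-27.3))*(22.7-17.8)
= -128.29

No, not collinear


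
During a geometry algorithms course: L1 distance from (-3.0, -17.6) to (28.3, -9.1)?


|(-3)-28.3| + |(-17.6)-(-9.1)| = 31.3 + 8.5 = 39.8

39.8


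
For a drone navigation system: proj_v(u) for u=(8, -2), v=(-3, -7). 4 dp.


u.v = -10, |v| = sqrt(58) = 7.6158
Scalar projection = u.v / |v| = -10 / sqrt(58) = -1.3131

-1.3131


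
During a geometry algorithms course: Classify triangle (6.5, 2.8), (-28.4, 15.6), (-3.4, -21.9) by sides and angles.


Side lengths squared: AB^2=1381.85, BC^2=2031.25, CA^2=708.1
Sorted: [708.1, 1381.85, 2031.25]
By sides: Scalene, By angles: Acute

Scalene, Acute


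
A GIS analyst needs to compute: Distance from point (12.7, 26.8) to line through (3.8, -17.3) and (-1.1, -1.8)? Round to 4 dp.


|cross product| = 354.04
|line direction| = sqrt(264.26) = 16.2561
Distance = 354.04/sqrt(264.26) = 21.7789

21.7789


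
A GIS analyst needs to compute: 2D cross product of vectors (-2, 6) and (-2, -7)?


u x v = u_x*v_y - u_y*v_x = (-2)*(-7) - 6*(-2)
= 14 - (-12) = 26

26


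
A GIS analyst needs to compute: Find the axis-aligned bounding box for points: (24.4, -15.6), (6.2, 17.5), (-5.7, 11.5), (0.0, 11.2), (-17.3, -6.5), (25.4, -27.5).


x range: [-17.3, 25.4]
y range: [-27.5, 17.5]
Bounding box: (-17.3,-27.5) to (25.4,17.5)

(-17.3,-27.5) to (25.4,17.5)


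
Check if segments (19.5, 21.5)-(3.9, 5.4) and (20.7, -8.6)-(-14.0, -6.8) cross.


Cross products: d1=-1042.31, d2=-455.56, d3=488.88, d4=-97.87
d1*d2 < 0 and d3*d4 < 0? no

No, they don't intersect


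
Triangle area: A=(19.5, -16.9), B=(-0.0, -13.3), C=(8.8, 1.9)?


Area = |x_A(y_B-y_C) + x_B(y_C-y_A) + x_C(y_A-y_B)|/2
= |(-296.4) + 0 + (-31.68)|/2
= 328.08/2 = 164.04

164.04


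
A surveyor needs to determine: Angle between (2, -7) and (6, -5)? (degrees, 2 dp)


u.v = 47, |u| = sqrt(53) = 7.2801, |v| = sqrt(61) = 7.8102
cos(theta) = u.v/(|u||v|) = 47/sqrt(3233) = 0.826599
theta = acos(0.826599) = 34.25 degrees

34.25 degrees


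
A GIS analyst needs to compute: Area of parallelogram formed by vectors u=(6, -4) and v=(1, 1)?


|u x v| = |6*1 - (-4)*1|
= |6 - (-4)| = 10

10


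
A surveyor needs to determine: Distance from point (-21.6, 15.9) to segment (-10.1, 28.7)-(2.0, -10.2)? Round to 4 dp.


Project P onto AB: t = 0.2162 (clamped to [0,1])
Closest point on segment: (-7.4843, 20.2908)
Distance: 14.7828

14.7828


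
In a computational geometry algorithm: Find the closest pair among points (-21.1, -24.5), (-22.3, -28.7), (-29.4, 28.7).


d(P0,P1) = 4.3681, d(P0,P2) = 53.8436, d(P1,P2) = 57.8374
Closest: P0 and P1

Closest pair: (-21.1, -24.5) and (-22.3, -28.7), distance = 4.3681


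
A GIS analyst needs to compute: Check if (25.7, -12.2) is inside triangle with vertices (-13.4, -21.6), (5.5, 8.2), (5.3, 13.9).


Cross products: AB x AP = -987.52, BC x BP = -111.06, CA x CP = 1212.27
All same sign? no

No, outside


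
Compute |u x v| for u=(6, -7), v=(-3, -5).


|u x v| = |6*(-5) - (-7)*(-3)|
= |(-30) - 21| = 51

51


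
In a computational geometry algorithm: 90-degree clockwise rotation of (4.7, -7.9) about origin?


90° CW: (x,y) -> (y, -x)
(4.7,-7.9) -> (-7.9, -4.7)

(-7.9, -4.7)


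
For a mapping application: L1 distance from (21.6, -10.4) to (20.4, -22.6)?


|21.6-20.4| + |(-10.4)-(-22.6)| = 1.2 + 12.2 = 13.4

13.4


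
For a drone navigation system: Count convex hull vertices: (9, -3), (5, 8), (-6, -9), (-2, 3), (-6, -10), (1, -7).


Convex hull vertices (CCW): (-6, -10), (1, -7), (9, -3), (5, 8), (-2, 3), (-6, -9)
Count = 6

6


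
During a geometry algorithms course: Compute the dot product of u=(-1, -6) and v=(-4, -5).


u . v = u_x*v_x + u_y*v_y = (-1)*(-4) + (-6)*(-5)
= 4 + 30 = 34

34


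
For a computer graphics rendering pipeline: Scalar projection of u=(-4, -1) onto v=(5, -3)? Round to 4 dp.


u.v = -17, |v| = sqrt(34) = 5.831
Scalar projection = u.v / |v| = -17 / sqrt(34) = -2.9155

-2.9155


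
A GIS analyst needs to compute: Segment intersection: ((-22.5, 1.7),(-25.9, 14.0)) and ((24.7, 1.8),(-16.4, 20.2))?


Cross products: d1=872.59, d2=429.62, d3=-580.9, d4=-137.93
d1*d2 < 0 and d3*d4 < 0? no

No, they don't intersect


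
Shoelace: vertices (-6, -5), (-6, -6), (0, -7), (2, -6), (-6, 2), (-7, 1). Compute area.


Shoelace sum: ((-6)*(-6) - (-6)*(-5)) + ((-6)*(-7) - 0*(-6)) + (0*(-6) - 2*(-7)) + (2*2 - (-6)*(-6)) + ((-6)*1 - (-7)*2) + ((-7)*(-5) - (-6)*1)
= 79
Area = |79|/2 = 39.5

39.5


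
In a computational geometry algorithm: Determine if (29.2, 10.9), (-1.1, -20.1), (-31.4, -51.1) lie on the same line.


Cross product: ((-1.1)-29.2)*((-51.1)-10.9) - ((-20.1)-10.9)*((-31.4)-29.2)
= 0

Yes, collinear


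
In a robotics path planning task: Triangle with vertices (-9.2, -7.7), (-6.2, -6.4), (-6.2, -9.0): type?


Side lengths squared: AB^2=10.69, BC^2=6.76, CA^2=10.69
Sorted: [6.76, 10.69, 10.69]
By sides: Isosceles, By angles: Acute

Isosceles, Acute


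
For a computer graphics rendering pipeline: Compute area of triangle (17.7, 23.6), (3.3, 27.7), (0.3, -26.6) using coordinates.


Area = |x_A(y_B-y_C) + x_B(y_C-y_A) + x_C(y_A-y_B)|/2
= |961.11 + (-165.66) + (-1.23)|/2
= 794.22/2 = 397.11

397.11


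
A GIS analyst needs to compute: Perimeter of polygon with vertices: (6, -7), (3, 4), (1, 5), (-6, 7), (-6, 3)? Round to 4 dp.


Sides: (6, -7)->(3, 4): sqrt(130) = 11.401754, (3, 4)->(1, 5): sqrt(5) = 2.236068, (1, 5)->(-6, 7): sqrt(53) = 7.28011, (-6, 7)->(-6, 3): sqrt(16) = 4, (-6, 3)->(6, -7): sqrt(244) = 15.620499
Sum = 40.538431
Perimeter = 40.5384

40.5384


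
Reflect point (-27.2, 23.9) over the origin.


Reflection over origin: (x,y) -> (-x,-y)
(-27.2, 23.9) -> (27.2, -23.9)

(27.2, -23.9)


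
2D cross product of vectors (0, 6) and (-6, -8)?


u x v = u_x*v_y - u_y*v_x = 0*(-8) - 6*(-6)
= 0 - (-36) = 36

36


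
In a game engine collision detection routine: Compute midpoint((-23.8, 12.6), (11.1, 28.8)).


M = (((-23.8)+11.1)/2, (12.6+28.8)/2)
= (-6.35, 20.7)

(-6.35, 20.7)


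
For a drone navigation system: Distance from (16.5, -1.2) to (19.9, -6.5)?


dx=3.4, dy=-5.3
d^2 = 3.4^2 + (-5.3)^2 = 39.65
d = sqrt(39.65) = 6.2968

6.2968


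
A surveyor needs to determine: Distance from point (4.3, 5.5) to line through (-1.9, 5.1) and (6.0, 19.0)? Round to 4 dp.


|cross product| = 83.02
|line direction| = sqrt(255.62) = 15.9881
Distance = 83.02/sqrt(255.62) = 5.1926

5.1926


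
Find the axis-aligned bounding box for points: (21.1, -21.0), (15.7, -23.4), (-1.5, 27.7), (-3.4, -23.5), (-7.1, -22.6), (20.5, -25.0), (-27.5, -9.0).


x range: [-27.5, 21.1]
y range: [-25, 27.7]
Bounding box: (-27.5,-25) to (21.1,27.7)

(-27.5,-25) to (21.1,27.7)


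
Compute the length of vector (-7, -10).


|u| = sqrt((-7)^2 + (-10)^2) = sqrt(149) = 12.2066

12.2066


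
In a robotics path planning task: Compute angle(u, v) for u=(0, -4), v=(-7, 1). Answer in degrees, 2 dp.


u.v = -4, |u| = sqrt(16) = 4, |v| = sqrt(50) = 7.0711
cos(theta) = u.v/(|u||v|) = -4/sqrt(800) = -0.141421
theta = acos(-0.141421) = 98.13 degrees

98.13 degrees


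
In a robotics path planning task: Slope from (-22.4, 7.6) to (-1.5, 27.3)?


slope = (y2-y1)/(x2-x1) = (27.3-7.6)/((-1.5)-(-22.4)) = 19.7/20.9 = 0.9426

0.9426


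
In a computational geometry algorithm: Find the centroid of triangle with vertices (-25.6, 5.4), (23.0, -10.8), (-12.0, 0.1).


Centroid = ((x_A+x_B+x_C)/3, (y_A+y_B+y_C)/3)
= (((-25.6)+23+(-12))/3, (5.4+(-10.8)+0.1)/3)
= (-4.8667, -1.7667)

(-4.8667, -1.7667)


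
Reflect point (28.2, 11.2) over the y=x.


Reflection over y=x: (x,y) -> (y,x)
(28.2, 11.2) -> (11.2, 28.2)

(11.2, 28.2)


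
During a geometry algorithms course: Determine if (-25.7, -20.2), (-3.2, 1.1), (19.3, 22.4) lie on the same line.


Cross product: ((-3.2)-(-25.7))*(22.4-(-20.2)) - (1.1-(-20.2))*(19.3-(-25.7))
= 0

Yes, collinear


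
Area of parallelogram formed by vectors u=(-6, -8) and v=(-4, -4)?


|u x v| = |(-6)*(-4) - (-8)*(-4)|
= |24 - 32| = 8

8


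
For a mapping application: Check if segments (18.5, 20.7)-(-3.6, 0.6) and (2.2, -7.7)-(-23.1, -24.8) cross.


Cross products: d1=-439.79, d2=-309.17, d3=300.01, d4=169.39
d1*d2 < 0 and d3*d4 < 0? no

No, they don't intersect


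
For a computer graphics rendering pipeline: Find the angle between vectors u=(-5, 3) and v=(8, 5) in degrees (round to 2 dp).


u.v = -25, |u| = sqrt(34) = 5.831, |v| = sqrt(89) = 9.434
cos(theta) = u.v/(|u||v|) = -25/sqrt(3026) = -0.45447
theta = acos(-0.45447) = 117.03 degrees

117.03 degrees


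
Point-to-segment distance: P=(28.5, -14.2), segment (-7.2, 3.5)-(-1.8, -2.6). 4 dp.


Project P onto AB: t = 1 (clamped to [0,1])
Closest point on segment: (-1.8, -2.6)
Distance: 32.4446

32.4446


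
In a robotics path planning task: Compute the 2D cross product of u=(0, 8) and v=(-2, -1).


u x v = u_x*v_y - u_y*v_x = 0*(-1) - 8*(-2)
= 0 - (-16) = 16

16


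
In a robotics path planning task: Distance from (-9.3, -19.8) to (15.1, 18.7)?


dx=24.4, dy=38.5
d^2 = 24.4^2 + 38.5^2 = 2077.61
d = sqrt(2077.61) = 45.5808

45.5808


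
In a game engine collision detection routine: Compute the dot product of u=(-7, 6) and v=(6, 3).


u . v = u_x*v_x + u_y*v_y = (-7)*6 + 6*3
= (-42) + 18 = -24

-24


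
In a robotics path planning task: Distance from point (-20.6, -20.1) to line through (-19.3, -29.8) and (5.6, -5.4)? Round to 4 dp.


|cross product| = 273.25
|line direction| = sqrt(1215.37) = 34.8622
Distance = 273.25/sqrt(1215.37) = 7.838

7.838


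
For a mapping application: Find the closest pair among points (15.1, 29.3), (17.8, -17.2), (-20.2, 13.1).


d(P0,P1) = 46.5783, d(P0,P2) = 38.8398, d(P1,P2) = 48.6013
Closest: P0 and P2

Closest pair: (15.1, 29.3) and (-20.2, 13.1), distance = 38.8398


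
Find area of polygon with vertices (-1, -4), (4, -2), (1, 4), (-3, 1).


Shoelace sum: ((-1)*(-2) - 4*(-4)) + (4*4 - 1*(-2)) + (1*1 - (-3)*4) + ((-3)*(-4) - (-1)*1)
= 62
Area = |62|/2 = 31

31


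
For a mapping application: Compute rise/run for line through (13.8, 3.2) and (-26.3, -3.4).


slope = (y2-y1)/(x2-x1) = ((-3.4)-3.2)/((-26.3)-13.8) = (-6.6)/(-40.1) = 0.1646

0.1646


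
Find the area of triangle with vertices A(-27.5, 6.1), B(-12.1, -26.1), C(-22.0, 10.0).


Area = |x_A(y_B-y_C) + x_B(y_C-y_A) + x_C(y_A-y_B)|/2
= |992.75 + (-47.19) + (-708.4)|/2
= 237.16/2 = 118.58

118.58


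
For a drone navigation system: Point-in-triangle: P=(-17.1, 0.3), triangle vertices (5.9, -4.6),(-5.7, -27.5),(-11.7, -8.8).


Cross products: AB x AP = -583.54, BC x BP = 46.38, CA x CP = 182.84
All same sign? no

No, outside


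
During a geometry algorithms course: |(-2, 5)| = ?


|u| = sqrt((-2)^2 + 5^2) = sqrt(29) = 5.3852

5.3852


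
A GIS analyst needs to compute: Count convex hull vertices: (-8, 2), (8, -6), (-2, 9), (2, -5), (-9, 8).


Convex hull vertices (CCW): (-9, 8), (-8, 2), (2, -5), (8, -6), (-2, 9)
Count = 5

5


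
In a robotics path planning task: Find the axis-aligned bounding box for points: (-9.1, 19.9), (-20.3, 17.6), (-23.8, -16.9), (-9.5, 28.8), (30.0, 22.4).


x range: [-23.8, 30]
y range: [-16.9, 28.8]
Bounding box: (-23.8,-16.9) to (30,28.8)

(-23.8,-16.9) to (30,28.8)


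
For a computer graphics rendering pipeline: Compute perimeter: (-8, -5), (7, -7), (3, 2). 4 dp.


Sides: (-8, -5)->(7, -7): sqrt(229) = 15.132746, (7, -7)->(3, 2): sqrt(97) = 9.848858, (3, 2)->(-8, -5): sqrt(170) = 13.038405
Sum = 38.020009
Perimeter = 38.02

38.02


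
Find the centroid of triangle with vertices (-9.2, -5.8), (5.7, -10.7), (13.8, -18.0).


Centroid = ((x_A+x_B+x_C)/3, (y_A+y_B+y_C)/3)
= (((-9.2)+5.7+13.8)/3, ((-5.8)+(-10.7)+(-18))/3)
= (3.4333, -11.5)

(3.4333, -11.5)


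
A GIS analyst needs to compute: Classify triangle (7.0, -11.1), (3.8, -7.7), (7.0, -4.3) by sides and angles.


Side lengths squared: AB^2=21.8, BC^2=21.8, CA^2=46.24
Sorted: [21.8, 21.8, 46.24]
By sides: Isosceles, By angles: Obtuse

Isosceles, Obtuse


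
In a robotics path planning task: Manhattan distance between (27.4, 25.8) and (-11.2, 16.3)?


|27.4-(-11.2)| + |25.8-16.3| = 38.6 + 9.5 = 48.1

48.1


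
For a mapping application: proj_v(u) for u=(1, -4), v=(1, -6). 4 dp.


u.v = 25, |v| = sqrt(37) = 6.0828
Scalar projection = u.v / |v| = 25 / sqrt(37) = 4.11

4.11


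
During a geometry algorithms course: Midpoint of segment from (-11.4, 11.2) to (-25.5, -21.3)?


M = (((-11.4)+(-25.5))/2, (11.2+(-21.3))/2)
= (-18.45, -5.05)

(-18.45, -5.05)


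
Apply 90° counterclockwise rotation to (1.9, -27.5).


90° CCW: (x,y) -> (-y, x)
(1.9,-27.5) -> (27.5, 1.9)

(27.5, 1.9)


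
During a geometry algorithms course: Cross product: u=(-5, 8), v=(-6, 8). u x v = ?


u x v = u_x*v_y - u_y*v_x = (-5)*8 - 8*(-6)
= (-40) - (-48) = 8

8


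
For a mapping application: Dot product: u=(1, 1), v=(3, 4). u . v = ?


u . v = u_x*v_x + u_y*v_y = 1*3 + 1*4
= 3 + 4 = 7

7


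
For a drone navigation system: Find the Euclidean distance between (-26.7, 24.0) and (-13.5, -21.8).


dx=13.2, dy=-45.8
d^2 = 13.2^2 + (-45.8)^2 = 2271.88
d = sqrt(2271.88) = 47.6642

47.6642


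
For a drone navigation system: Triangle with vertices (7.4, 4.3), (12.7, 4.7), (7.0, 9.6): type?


Side lengths squared: AB^2=28.25, BC^2=56.5, CA^2=28.25
Sorted: [28.25, 28.25, 56.5]
By sides: Isosceles, By angles: Right

Isosceles, Right


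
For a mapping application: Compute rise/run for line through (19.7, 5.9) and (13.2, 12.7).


slope = (y2-y1)/(x2-x1) = (12.7-5.9)/(13.2-19.7) = 6.8/(-6.5) = -1.0462

-1.0462


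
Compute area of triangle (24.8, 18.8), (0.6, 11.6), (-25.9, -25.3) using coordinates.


Area = |x_A(y_B-y_C) + x_B(y_C-y_A) + x_C(y_A-y_B)|/2
= |915.12 + (-26.46) + (-186.48)|/2
= 702.18/2 = 351.09

351.09


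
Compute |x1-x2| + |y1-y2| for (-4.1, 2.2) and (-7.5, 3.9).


|(-4.1)-(-7.5)| + |2.2-3.9| = 3.4 + 1.7 = 5.1

5.1


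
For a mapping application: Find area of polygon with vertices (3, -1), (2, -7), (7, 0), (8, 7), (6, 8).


Shoelace sum: (3*(-7) - 2*(-1)) + (2*0 - 7*(-7)) + (7*7 - 8*0) + (8*8 - 6*7) + (6*(-1) - 3*8)
= 71
Area = |71|/2 = 35.5

35.5


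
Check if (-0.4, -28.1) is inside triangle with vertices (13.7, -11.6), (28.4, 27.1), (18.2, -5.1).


Cross products: AB x AP = 303.12, BC x BP = -364.32, CA x CP = -17.4
All same sign? no

No, outside


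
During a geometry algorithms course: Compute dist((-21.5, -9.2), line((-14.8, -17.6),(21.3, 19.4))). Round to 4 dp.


|cross product| = 551.14
|line direction| = sqrt(2672.21) = 51.6934
Distance = 551.14/sqrt(2672.21) = 10.6617

10.6617


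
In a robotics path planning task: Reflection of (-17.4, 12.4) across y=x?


Reflection over y=x: (x,y) -> (y,x)
(-17.4, 12.4) -> (12.4, -17.4)

(12.4, -17.4)


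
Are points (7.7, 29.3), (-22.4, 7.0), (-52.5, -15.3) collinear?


Cross product: ((-22.4)-7.7)*((-15.3)-29.3) - (7-29.3)*((-52.5)-7.7)
= 0

Yes, collinear


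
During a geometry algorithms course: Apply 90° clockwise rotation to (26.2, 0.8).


90° CW: (x,y) -> (y, -x)
(26.2,0.8) -> (0.8, -26.2)

(0.8, -26.2)


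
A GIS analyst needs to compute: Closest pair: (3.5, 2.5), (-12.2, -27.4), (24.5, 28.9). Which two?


d(P0,P1) = 33.7713, d(P0,P2) = 33.7337, d(P1,P2) = 67.2055
Closest: P0 and P2

Closest pair: (3.5, 2.5) and (24.5, 28.9), distance = 33.7337


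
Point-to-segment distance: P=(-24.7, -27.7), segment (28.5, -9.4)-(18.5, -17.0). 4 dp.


Project P onto AB: t = 1 (clamped to [0,1])
Closest point on segment: (18.5, -17)
Distance: 44.5054

44.5054


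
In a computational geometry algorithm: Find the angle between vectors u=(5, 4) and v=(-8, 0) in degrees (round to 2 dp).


u.v = -40, |u| = sqrt(41) = 6.4031, |v| = sqrt(64) = 8
cos(theta) = u.v/(|u||v|) = -40/sqrt(2624) = -0.780869
theta = acos(-0.780869) = 141.34 degrees

141.34 degrees


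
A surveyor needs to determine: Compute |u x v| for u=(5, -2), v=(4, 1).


|u x v| = |5*1 - (-2)*4|
= |5 - (-8)| = 13

13


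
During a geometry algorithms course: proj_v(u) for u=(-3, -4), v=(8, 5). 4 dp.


u.v = -44, |v| = sqrt(89) = 9.434
Scalar projection = u.v / |v| = -44 / sqrt(89) = -4.664

-4.664


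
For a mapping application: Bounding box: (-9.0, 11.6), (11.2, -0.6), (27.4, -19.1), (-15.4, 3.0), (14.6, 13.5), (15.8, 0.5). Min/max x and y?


x range: [-15.4, 27.4]
y range: [-19.1, 13.5]
Bounding box: (-15.4,-19.1) to (27.4,13.5)

(-15.4,-19.1) to (27.4,13.5)


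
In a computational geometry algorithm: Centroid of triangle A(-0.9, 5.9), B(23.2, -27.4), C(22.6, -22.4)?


Centroid = ((x_A+x_B+x_C)/3, (y_A+y_B+y_C)/3)
= (((-0.9)+23.2+22.6)/3, (5.9+(-27.4)+(-22.4))/3)
= (14.9667, -14.6333)

(14.9667, -14.6333)


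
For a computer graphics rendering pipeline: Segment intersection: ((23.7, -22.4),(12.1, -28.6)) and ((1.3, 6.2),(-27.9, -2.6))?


Cross products: d1=1032.24, d2=1111.2, d3=-470.64, d4=-549.6
d1*d2 < 0 and d3*d4 < 0? no

No, they don't intersect


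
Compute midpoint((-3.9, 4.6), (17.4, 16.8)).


M = (((-3.9)+17.4)/2, (4.6+16.8)/2)
= (6.75, 10.7)

(6.75, 10.7)


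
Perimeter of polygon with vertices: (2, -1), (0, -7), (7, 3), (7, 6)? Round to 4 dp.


Sides: (2, -1)->(0, -7): sqrt(40) = 6.324555, (0, -7)->(7, 3): sqrt(149) = 12.206556, (7, 3)->(7, 6): sqrt(9) = 3, (7, 6)->(2, -1): sqrt(74) = 8.602325
Sum = 30.133436
Perimeter = 30.1334

30.1334


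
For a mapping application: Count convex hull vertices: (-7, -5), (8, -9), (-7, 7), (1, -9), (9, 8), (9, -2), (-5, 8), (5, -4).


Convex hull vertices (CCW): (-7, -5), (1, -9), (8, -9), (9, -2), (9, 8), (-5, 8), (-7, 7)
Count = 7

7


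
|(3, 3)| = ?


|u| = sqrt(3^2 + 3^2) = sqrt(18) = 4.2426

4.2426


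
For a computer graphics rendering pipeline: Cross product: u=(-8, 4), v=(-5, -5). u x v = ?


u x v = u_x*v_y - u_y*v_x = (-8)*(-5) - 4*(-5)
= 40 - (-20) = 60

60


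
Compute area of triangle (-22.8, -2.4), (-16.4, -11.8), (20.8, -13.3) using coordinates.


Area = |x_A(y_B-y_C) + x_B(y_C-y_A) + x_C(y_A-y_B)|/2
= |(-34.2) + 178.76 + 195.52|/2
= 340.08/2 = 170.04

170.04


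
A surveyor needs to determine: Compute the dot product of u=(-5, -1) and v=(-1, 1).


u . v = u_x*v_x + u_y*v_y = (-5)*(-1) + (-1)*1
= 5 + (-1) = 4

4


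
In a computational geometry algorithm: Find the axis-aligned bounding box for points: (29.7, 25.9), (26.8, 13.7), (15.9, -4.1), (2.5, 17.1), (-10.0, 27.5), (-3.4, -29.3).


x range: [-10, 29.7]
y range: [-29.3, 27.5]
Bounding box: (-10,-29.3) to (29.7,27.5)

(-10,-29.3) to (29.7,27.5)


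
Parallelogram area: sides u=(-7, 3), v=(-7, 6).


|u x v| = |(-7)*6 - 3*(-7)|
= |(-42) - (-21)| = 21

21


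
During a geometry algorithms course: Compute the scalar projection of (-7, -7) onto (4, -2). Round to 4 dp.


u.v = -14, |v| = sqrt(20) = 4.4721
Scalar projection = u.v / |v| = -14 / sqrt(20) = -3.1305

-3.1305


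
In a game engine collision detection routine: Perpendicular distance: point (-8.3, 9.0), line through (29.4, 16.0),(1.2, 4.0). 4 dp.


|cross product| = 255
|line direction| = sqrt(939.24) = 30.647
Distance = 255/sqrt(939.24) = 8.3205

8.3205


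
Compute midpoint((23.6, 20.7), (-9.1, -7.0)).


M = ((23.6+(-9.1))/2, (20.7+(-7))/2)
= (7.25, 6.85)

(7.25, 6.85)


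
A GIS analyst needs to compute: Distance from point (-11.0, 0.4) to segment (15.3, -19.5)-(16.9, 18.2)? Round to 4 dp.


Project P onto AB: t = 0.4973 (clamped to [0,1])
Closest point on segment: (16.0958, -0.75)
Distance: 27.1201

27.1201


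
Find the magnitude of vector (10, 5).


|u| = sqrt(10^2 + 5^2) = sqrt(125) = 11.1803

11.1803


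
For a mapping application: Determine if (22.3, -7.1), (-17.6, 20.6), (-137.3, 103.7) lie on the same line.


Cross product: ((-17.6)-22.3)*(103.7-(-7.1)) - (20.6-(-7.1))*((-137.3)-22.3)
= 0

Yes, collinear


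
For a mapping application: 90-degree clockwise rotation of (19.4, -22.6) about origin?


90° CW: (x,y) -> (y, -x)
(19.4,-22.6) -> (-22.6, -19.4)

(-22.6, -19.4)


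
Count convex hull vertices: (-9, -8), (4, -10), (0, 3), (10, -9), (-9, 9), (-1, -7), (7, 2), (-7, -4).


Convex hull vertices (CCW): (-9, -8), (4, -10), (10, -9), (7, 2), (-9, 9)
Count = 5

5


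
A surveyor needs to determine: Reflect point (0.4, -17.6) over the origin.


Reflection over origin: (x,y) -> (-x,-y)
(0.4, -17.6) -> (-0.4, 17.6)

(-0.4, 17.6)


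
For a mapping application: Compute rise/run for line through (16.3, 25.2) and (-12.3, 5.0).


slope = (y2-y1)/(x2-x1) = (5-25.2)/((-12.3)-16.3) = (-20.2)/(-28.6) = 0.7063

0.7063


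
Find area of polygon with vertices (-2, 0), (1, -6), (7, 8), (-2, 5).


Shoelace sum: ((-2)*(-6) - 1*0) + (1*8 - 7*(-6)) + (7*5 - (-2)*8) + ((-2)*0 - (-2)*5)
= 123
Area = |123|/2 = 61.5

61.5


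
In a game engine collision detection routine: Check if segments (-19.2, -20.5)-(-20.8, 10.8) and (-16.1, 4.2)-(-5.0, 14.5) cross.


Cross products: d1=-242.24, d2=121.67, d3=-136.55, d4=-500.46
d1*d2 < 0 and d3*d4 < 0? no

No, they don't intersect


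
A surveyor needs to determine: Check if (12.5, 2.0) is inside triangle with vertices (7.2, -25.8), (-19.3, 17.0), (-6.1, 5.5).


Cross products: AB x AP = -963.54, BC x BP = 167.7, CA x CP = 535.63
All same sign? no

No, outside


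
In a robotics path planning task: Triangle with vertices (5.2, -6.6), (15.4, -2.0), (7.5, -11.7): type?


Side lengths squared: AB^2=125.2, BC^2=156.5, CA^2=31.3
Sorted: [31.3, 125.2, 156.5]
By sides: Scalene, By angles: Right

Scalene, Right


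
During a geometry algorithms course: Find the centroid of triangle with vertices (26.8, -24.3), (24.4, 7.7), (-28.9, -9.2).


Centroid = ((x_A+x_B+x_C)/3, (y_A+y_B+y_C)/3)
= ((26.8+24.4+(-28.9))/3, ((-24.3)+7.7+(-9.2))/3)
= (7.4333, -8.6)

(7.4333, -8.6)


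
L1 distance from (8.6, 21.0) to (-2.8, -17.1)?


|8.6-(-2.8)| + |21-(-17.1)| = 11.4 + 38.1 = 49.5

49.5


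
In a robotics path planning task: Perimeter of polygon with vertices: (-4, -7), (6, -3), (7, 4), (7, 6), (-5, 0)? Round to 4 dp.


Sides: (-4, -7)->(6, -3): sqrt(116) = 10.77033, (6, -3)->(7, 4): sqrt(50) = 7.071068, (7, 4)->(7, 6): sqrt(4) = 2, (7, 6)->(-5, 0): sqrt(180) = 13.416408, (-5, 0)->(-4, -7): sqrt(50) = 7.071068
Sum = 40.328874
Perimeter = 40.3289

40.3289


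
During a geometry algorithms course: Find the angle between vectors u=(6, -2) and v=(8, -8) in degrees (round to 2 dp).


u.v = 64, |u| = sqrt(40) = 6.3246, |v| = sqrt(128) = 11.3137
cos(theta) = u.v/(|u||v|) = 64/sqrt(5120) = 0.894427
theta = acos(0.894427) = 26.57 degrees

26.57 degrees


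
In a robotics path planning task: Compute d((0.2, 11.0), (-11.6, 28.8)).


dx=-11.8, dy=17.8
d^2 = (-11.8)^2 + 17.8^2 = 456.08
d = sqrt(456.08) = 21.356

21.356


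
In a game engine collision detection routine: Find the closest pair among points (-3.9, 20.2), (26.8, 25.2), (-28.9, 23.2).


d(P0,P1) = 31.1045, d(P0,P2) = 25.1794, d(P1,P2) = 55.7359
Closest: P0 and P2

Closest pair: (-3.9, 20.2) and (-28.9, 23.2), distance = 25.1794


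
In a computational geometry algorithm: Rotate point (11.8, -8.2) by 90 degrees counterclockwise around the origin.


90° CCW: (x,y) -> (-y, x)
(11.8,-8.2) -> (8.2, 11.8)

(8.2, 11.8)


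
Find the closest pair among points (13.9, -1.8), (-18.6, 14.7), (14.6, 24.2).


d(P0,P1) = 36.4486, d(P0,P2) = 26.0094, d(P1,P2) = 34.5324
Closest: P0 and P2

Closest pair: (13.9, -1.8) and (14.6, 24.2), distance = 26.0094


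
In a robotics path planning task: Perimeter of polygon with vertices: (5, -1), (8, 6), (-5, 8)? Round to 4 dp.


Sides: (5, -1)->(8, 6): sqrt(58) = 7.615773, (8, 6)->(-5, 8): sqrt(173) = 13.152946, (-5, 8)->(5, -1): sqrt(181) = 13.453624
Sum = 34.222343
Perimeter = 34.2223

34.2223


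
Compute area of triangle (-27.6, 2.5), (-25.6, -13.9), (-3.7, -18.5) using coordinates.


Area = |x_A(y_B-y_C) + x_B(y_C-y_A) + x_C(y_A-y_B)|/2
= |(-126.96) + 537.6 + (-60.68)|/2
= 349.96/2 = 174.98

174.98


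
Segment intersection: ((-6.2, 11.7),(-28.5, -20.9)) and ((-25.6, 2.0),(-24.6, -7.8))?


Cross products: d1=199.82, d2=-51.32, d3=-416.13, d4=-164.99
d1*d2 < 0 and d3*d4 < 0? no

No, they don't intersect


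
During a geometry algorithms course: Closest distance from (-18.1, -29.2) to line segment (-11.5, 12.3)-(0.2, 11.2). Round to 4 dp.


Project P onto AB: t = 0 (clamped to [0,1])
Closest point on segment: (-11.5, 12.3)
Distance: 42.0215

42.0215


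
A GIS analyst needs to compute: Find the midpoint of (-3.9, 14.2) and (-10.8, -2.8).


M = (((-3.9)+(-10.8))/2, (14.2+(-2.8))/2)
= (-7.35, 5.7)

(-7.35, 5.7)


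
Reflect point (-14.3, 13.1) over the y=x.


Reflection over y=x: (x,y) -> (y,x)
(-14.3, 13.1) -> (13.1, -14.3)

(13.1, -14.3)


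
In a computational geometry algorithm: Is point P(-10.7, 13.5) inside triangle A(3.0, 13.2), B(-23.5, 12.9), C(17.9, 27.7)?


Cross products: AB x AP = -12.06, BC x BP = -164.6, CA x CP = -203.12
All same sign? yes

Yes, inside


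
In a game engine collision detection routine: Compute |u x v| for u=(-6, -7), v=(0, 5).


|u x v| = |(-6)*5 - (-7)*0|
= |(-30) - 0| = 30

30


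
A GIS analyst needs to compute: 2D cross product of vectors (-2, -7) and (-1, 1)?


u x v = u_x*v_y - u_y*v_x = (-2)*1 - (-7)*(-1)
= (-2) - 7 = -9

-9


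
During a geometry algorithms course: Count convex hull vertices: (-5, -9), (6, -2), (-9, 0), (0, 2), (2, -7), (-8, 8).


Convex hull vertices (CCW): (-9, 0), (-5, -9), (2, -7), (6, -2), (-8, 8)
Count = 5

5


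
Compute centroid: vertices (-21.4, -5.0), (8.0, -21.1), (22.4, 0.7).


Centroid = ((x_A+x_B+x_C)/3, (y_A+y_B+y_C)/3)
= (((-21.4)+8+22.4)/3, ((-5)+(-21.1)+0.7)/3)
= (3, -8.4667)

(3, -8.4667)


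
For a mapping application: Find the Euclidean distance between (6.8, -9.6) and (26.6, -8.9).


dx=19.8, dy=0.7
d^2 = 19.8^2 + 0.7^2 = 392.53
d = sqrt(392.53) = 19.8124

19.8124


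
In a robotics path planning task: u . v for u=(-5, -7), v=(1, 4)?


u . v = u_x*v_x + u_y*v_y = (-5)*1 + (-7)*4
= (-5) + (-28) = -33

-33


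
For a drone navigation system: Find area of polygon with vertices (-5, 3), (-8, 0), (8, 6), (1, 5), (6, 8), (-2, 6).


Shoelace sum: ((-5)*0 - (-8)*3) + ((-8)*6 - 8*0) + (8*5 - 1*6) + (1*8 - 6*5) + (6*6 - (-2)*8) + ((-2)*3 - (-5)*6)
= 64
Area = |64|/2 = 32

32


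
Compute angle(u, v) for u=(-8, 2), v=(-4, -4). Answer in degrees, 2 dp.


u.v = 24, |u| = sqrt(68) = 8.2462, |v| = sqrt(32) = 5.6569
cos(theta) = u.v/(|u||v|) = 24/sqrt(2176) = 0.514496
theta = acos(0.514496) = 59.04 degrees

59.04 degrees


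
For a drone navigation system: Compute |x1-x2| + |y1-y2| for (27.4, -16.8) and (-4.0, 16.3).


|27.4-(-4)| + |(-16.8)-16.3| = 31.4 + 33.1 = 64.5

64.5


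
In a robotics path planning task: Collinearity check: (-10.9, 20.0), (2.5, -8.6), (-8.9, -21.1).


Cross product: (2.5-(-10.9))*((-21.1)-20) - ((-8.6)-20)*((-8.9)-(-10.9))
= -493.54

No, not collinear


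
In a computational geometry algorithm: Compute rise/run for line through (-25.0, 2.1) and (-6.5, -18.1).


slope = (y2-y1)/(x2-x1) = ((-18.1)-2.1)/((-6.5)-(-25)) = (-20.2)/18.5 = -1.0919

-1.0919


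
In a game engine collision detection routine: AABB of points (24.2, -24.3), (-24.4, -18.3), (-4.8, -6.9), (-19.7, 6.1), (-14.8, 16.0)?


x range: [-24.4, 24.2]
y range: [-24.3, 16]
Bounding box: (-24.4,-24.3) to (24.2,16)

(-24.4,-24.3) to (24.2,16)


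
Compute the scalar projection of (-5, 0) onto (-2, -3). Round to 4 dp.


u.v = 10, |v| = sqrt(13) = 3.6056
Scalar projection = u.v / |v| = 10 / sqrt(13) = 2.7735

2.7735


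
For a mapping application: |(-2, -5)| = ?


|u| = sqrt((-2)^2 + (-5)^2) = sqrt(29) = 5.3852

5.3852


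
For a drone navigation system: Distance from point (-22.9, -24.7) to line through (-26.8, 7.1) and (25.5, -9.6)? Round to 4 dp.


|cross product| = 1598.01
|line direction| = sqrt(3014.18) = 54.9015
Distance = 1598.01/sqrt(3014.18) = 29.1068

29.1068


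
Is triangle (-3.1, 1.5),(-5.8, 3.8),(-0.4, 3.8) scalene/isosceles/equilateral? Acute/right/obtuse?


Side lengths squared: AB^2=12.58, BC^2=29.16, CA^2=12.58
Sorted: [12.58, 12.58, 29.16]
By sides: Isosceles, By angles: Obtuse

Isosceles, Obtuse


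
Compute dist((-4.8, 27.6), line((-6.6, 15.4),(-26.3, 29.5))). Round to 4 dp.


|cross product| = 265.72
|line direction| = sqrt(586.9) = 24.226
Distance = 265.72/sqrt(586.9) = 10.9684

10.9684


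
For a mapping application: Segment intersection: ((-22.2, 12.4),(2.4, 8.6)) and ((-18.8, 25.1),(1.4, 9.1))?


Cross products: d1=-310.94, d2=5.9, d3=325.34, d4=8.5
d1*d2 < 0 and d3*d4 < 0? no

No, they don't intersect


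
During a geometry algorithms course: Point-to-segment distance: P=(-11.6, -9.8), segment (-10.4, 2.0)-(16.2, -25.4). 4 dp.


Project P onto AB: t = 0.1998 (clamped to [0,1])
Closest point on segment: (-5.0848, -3.475)
Distance: 9.0803

9.0803


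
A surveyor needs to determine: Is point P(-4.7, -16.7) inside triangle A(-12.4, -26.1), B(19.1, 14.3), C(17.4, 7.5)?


Cross products: AB x AP = -14.98, BC x BP = -109.14, CA x CP = -21.4
All same sign? yes

Yes, inside


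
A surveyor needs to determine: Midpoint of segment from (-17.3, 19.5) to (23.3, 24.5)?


M = (((-17.3)+23.3)/2, (19.5+24.5)/2)
= (3, 22)

(3, 22)


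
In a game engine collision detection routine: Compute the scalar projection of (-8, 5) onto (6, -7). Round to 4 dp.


u.v = -83, |v| = sqrt(85) = 9.2195
Scalar projection = u.v / |v| = -83 / sqrt(85) = -9.0026

-9.0026


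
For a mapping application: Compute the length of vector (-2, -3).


|u| = sqrt((-2)^2 + (-3)^2) = sqrt(13) = 3.6056

3.6056


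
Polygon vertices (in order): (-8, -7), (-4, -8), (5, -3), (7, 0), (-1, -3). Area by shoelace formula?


Shoelace sum: ((-8)*(-8) - (-4)*(-7)) + ((-4)*(-3) - 5*(-8)) + (5*0 - 7*(-3)) + (7*(-3) - (-1)*0) + ((-1)*(-7) - (-8)*(-3))
= 71
Area = |71|/2 = 35.5

35.5


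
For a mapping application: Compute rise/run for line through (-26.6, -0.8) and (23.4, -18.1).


slope = (y2-y1)/(x2-x1) = ((-18.1)-(-0.8))/(23.4-(-26.6)) = (-17.3)/50 = -0.346

-0.346


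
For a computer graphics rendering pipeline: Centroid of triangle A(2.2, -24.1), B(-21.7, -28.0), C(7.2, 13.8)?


Centroid = ((x_A+x_B+x_C)/3, (y_A+y_B+y_C)/3)
= ((2.2+(-21.7)+7.2)/3, ((-24.1)+(-28)+13.8)/3)
= (-4.1, -12.7667)

(-4.1, -12.7667)
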